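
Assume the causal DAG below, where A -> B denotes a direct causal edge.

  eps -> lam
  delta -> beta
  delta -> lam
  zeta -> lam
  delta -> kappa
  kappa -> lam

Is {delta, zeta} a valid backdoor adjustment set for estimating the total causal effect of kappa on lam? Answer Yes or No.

Yes

Backdoor paths from kappa to lam (paths whose first edge points into kappa):
  P1: kappa <- delta -> lam
Condition 1 (no descendant of kappa in the set): holds — descendants of kappa are {lam}; none are in {delta, zeta}.
Condition 2 (every backdoor path blocked by {delta, zeta}):
  P1: blocked at fork node delta ∈ conditioning set.
{delta, zeta} satisfies the backdoor criterion.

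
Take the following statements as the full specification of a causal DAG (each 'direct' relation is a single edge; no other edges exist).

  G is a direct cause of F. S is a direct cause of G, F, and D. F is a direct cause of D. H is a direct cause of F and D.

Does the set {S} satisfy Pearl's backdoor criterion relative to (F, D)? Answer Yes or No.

Backdoor paths from F to D (paths whose first edge points into F):
  P1: F <- S -> D
  P2: F <- H -> D
  P3: F <- G <- S -> D
Condition 1 (no descendant of F in the set): holds — descendants of F are {D}; none are in {S}.
Condition 2 (every backdoor path blocked by {S}):
  P1: blocked at fork node S ∈ conditioning set.
  P2: open — no interior node is in the conditioning set.
  P3: blocked at fork node S ∈ conditioning set.
{S} does not satisfy the backdoor criterion.

No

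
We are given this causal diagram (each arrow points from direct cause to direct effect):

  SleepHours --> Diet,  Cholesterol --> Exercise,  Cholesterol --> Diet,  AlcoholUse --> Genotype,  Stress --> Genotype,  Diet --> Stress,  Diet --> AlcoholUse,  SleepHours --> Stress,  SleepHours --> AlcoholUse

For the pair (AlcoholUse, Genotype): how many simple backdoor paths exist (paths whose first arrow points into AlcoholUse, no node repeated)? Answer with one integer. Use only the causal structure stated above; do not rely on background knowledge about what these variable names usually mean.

4

A backdoor path from AlcoholUse to Genotype is any simple undirected path whose first edge points into AlcoholUse (i.e. leaves AlcoholUse via a parent).
Parents of AlcoholUse: {Diet, SleepHours}.
Enumerating:
  P1: AlcoholUse <- SleepHours -> Diet -> Stress -> Genotype
  P2: AlcoholUse <- SleepHours -> Stress -> Genotype
  P3: AlcoholUse <- Diet <- SleepHours -> Stress -> Genotype
  P4: AlcoholUse <- Diet -> Stress -> Genotype
That exhausts the simple backdoor paths. Count: 4.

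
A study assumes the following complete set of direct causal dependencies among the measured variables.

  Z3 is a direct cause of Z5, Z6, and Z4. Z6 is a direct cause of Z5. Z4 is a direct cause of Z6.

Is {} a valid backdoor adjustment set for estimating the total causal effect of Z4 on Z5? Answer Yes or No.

No

Backdoor paths from Z4 to Z5 (paths whose first edge points into Z4):
  P1: Z4 <- Z3 -> Z6 -> Z5
  P2: Z4 <- Z3 -> Z5
Condition 1 (no descendant of Z4 in the set): holds — descendants of Z4 are {Z5, Z6}; none are in {}.
Condition 2 (every backdoor path blocked by {}):
  P1: open — no interior node is in the conditioning set.
  P2: open — no interior node is in the conditioning set.
{} does not satisfy the backdoor criterion.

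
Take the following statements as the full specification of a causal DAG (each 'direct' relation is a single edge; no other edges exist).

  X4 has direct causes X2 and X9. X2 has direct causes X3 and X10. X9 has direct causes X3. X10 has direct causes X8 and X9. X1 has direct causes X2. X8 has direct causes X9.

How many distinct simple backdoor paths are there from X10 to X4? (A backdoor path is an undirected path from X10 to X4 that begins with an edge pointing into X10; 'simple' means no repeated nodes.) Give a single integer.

4

A backdoor path from X10 to X4 is any simple undirected path whose first edge points into X10 (i.e. leaves X10 via a parent).
Parents of X10: {X8, X9}.
Enumerating:
  P1: X10 <- X9 <- X3 -> X2 -> X4
  P2: X10 <- X9 -> X4
  P3: X10 <- X8 <- X9 <- X3 -> X2 -> X4
  P4: X10 <- X8 <- X9 -> X4
That exhausts the simple backdoor paths. Count: 4.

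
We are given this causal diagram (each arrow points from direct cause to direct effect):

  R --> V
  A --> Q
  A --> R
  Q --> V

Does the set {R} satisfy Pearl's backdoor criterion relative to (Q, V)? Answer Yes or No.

Backdoor paths from Q to V (paths whose first edge points into Q):
  P1: Q <- A -> R -> V
Condition 1 (no descendant of Q in the set): holds — descendants of Q are {V}; none are in {R}.
Condition 2 (every backdoor path blocked by {R}):
  P1: blocked at chain node R ∈ conditioning set.
{R} satisfies the backdoor criterion.

Yes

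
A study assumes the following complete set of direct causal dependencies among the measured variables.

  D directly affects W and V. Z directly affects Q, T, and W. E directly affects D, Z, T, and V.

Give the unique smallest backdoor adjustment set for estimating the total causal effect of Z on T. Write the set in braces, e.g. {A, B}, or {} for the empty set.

{E}

Variables eligible for adjustment (non-descendants of Z, excluding Z and T): {D, E, V}.
Backdoor paths from Z to T:
  P1: Z <- E -> T
The empty set is not sufficient: P1 (Z <- E -> T) has no collider blocking it and no conditioned non-collider, so it is open.
Try {E}:
  P1: blocked at fork node E ∈ conditioning set.
{E} contains no descendant of Z and blocks every backdoor path.
No other singleton works — e.g. {D} leaves P1 open — so {E} is the unique smallest valid adjustment set.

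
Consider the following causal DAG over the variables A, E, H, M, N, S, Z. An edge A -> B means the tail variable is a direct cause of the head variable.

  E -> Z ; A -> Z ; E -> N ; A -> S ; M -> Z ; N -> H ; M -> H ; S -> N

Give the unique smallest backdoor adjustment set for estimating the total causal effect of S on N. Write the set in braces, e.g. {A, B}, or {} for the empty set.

Variables eligible for adjustment (non-descendants of S, excluding S and N): {A, E, M, Z}.
Backdoor paths from S to N:
  P1: S <- A -> Z <- E -> N
  P2: S <- A -> Z <- M -> H <- N
Each backdoor path contains an unconditioned collider, so every path is already blocked with the empty conditioning set:
  P1: blocked at collider Z (neither it nor any descendant is in the conditioning set).
  P2: blocked at collider Z (neither it nor any descendant is in the conditioning set).
The empty set is therefore the unique smallest valid set.

{}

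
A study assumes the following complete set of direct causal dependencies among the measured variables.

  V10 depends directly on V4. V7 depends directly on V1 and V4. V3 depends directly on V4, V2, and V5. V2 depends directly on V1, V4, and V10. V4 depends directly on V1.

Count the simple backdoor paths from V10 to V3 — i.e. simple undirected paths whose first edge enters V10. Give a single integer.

A backdoor path from V10 to V3 is any simple undirected path whose first edge points into V10 (i.e. leaves V10 via a parent).
Parents of V10: {V4}.
Enumerating:
  P1: V10 <- V4 <- V1 -> V2 -> V3
  P2: V10 <- V4 -> V7 <- V1 -> V2 -> V3
  P3: V10 <- V4 -> V2 -> V3
  P4: V10 <- V4 -> V3
That exhausts the simple backdoor paths. Count: 4.

4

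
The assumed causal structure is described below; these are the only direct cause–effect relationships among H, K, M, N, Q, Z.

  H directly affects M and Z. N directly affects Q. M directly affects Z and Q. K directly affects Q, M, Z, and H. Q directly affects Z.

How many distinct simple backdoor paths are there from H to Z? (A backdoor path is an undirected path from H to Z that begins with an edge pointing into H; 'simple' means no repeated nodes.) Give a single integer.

5

A backdoor path from H to Z is any simple undirected path whose first edge points into H (i.e. leaves H via a parent).
Parents of H: {K}.
Enumerating:
  P1: H <- K -> M -> Q -> Z
  P2: H <- K -> M -> Z
  P3: H <- K -> Q <- M -> Z
  P4: H <- K -> Q -> Z
  P5: H <- K -> Z
That exhausts the simple backdoor paths. Count: 5.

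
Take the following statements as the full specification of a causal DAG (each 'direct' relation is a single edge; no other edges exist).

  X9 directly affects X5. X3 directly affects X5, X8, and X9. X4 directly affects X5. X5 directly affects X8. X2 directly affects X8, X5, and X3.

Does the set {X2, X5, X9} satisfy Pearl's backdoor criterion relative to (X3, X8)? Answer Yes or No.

No

Backdoor paths from X3 to X8 (paths whose first edge points into X3):
  P1: X3 <- X2 -> X5 -> X8
  P2: X3 <- X2 -> X8
Condition 1 (no descendant of X3 in the set): FAILS — X5 and X9 are descendants of X3.
Condition 2 (every backdoor path blocked by {X2, X5, X9}):
  P1: blocked at fork node X2 ∈ conditioning set.
  P2: blocked at fork node X2 ∈ conditioning set.
{X2, X5, X9} does not satisfy the backdoor criterion.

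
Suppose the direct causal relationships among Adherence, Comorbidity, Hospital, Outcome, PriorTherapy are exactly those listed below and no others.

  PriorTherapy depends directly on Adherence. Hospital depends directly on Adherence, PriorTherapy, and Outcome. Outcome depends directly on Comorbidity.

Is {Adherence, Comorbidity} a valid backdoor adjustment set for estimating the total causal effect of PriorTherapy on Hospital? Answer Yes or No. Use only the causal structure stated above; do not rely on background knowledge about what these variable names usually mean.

Backdoor paths from PriorTherapy to Hospital (paths whose first edge points into PriorTherapy):
  P1: PriorTherapy <- Adherence -> Hospital
Condition 1 (no descendant of PriorTherapy in the set): holds — descendants of PriorTherapy are {Hospital}; none are in {Adherence, Comorbidity}.
Condition 2 (every backdoor path blocked by {Adherence, Comorbidity}):
  P1: blocked at fork node Adherence ∈ conditioning set.
{Adherence, Comorbidity} satisfies the backdoor criterion.

Yes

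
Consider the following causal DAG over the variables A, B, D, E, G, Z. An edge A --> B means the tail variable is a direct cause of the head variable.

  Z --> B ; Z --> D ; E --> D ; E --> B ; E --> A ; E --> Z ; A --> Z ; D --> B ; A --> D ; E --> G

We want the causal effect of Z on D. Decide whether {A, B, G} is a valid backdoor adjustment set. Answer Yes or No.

No

Backdoor paths from Z to D (paths whose first edge points into Z):
  P1: Z <- E -> A -> D
  P2: Z <- E -> D
  P3: Z <- E -> B <- D
  P4: Z <- A <- E -> D
  P5: Z <- A <- E -> B <- D
  P6: Z <- A -> D
Condition 1 (no descendant of Z in the set): FAILS — B is a descendant of Z.
Condition 2 (every backdoor path blocked by {A, B, G}):
  P1: blocked at chain node A ∈ conditioning set.
  P2: open — no interior node is in the conditioning set.
  P3: open — collider(s) B are conditioned on (or have a conditioned descendant) and no non-collider on the path is in the set.
  P4: blocked at chain node A ∈ conditioning set.
  P5: blocked at chain node A ∈ conditioning set.
  P6: blocked at fork node A ∈ conditioning set.
{A, B, G} does not satisfy the backdoor criterion.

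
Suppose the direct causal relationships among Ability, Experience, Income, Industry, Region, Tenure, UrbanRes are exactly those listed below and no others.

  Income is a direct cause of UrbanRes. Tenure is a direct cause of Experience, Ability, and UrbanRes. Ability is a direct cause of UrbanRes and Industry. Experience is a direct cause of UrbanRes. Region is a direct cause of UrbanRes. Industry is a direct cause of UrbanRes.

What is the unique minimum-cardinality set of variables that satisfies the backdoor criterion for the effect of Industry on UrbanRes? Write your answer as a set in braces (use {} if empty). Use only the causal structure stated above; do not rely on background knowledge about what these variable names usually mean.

Variables eligible for adjustment (non-descendants of Industry, excluding Industry and UrbanRes): {Ability, Experience, Income, Region, Tenure}.
Backdoor paths from Industry to UrbanRes:
  P1: Industry <- Ability <- Tenure -> Experience -> UrbanRes
  P2: Industry <- Ability <- Tenure -> UrbanRes
  P3: Industry <- Ability -> UrbanRes
The empty set is not sufficient: P1 (Industry <- Ability <- Tenure -> Experience -> UrbanRes) has no collider blocking it and no conditioned non-collider, so it is open.
Try {Ability}:
  P1: blocked at chain node Ability ∈ conditioning set.
  P2: blocked at chain node Ability ∈ conditioning set.
  P3: blocked at fork node Ability ∈ conditioning set.
{Ability} contains no descendant of Industry and blocks every backdoor path.
No other singleton works — e.g. {Tenure} leaves P3 open — so {Ability} is the unique smallest valid adjustment set.

{Ability}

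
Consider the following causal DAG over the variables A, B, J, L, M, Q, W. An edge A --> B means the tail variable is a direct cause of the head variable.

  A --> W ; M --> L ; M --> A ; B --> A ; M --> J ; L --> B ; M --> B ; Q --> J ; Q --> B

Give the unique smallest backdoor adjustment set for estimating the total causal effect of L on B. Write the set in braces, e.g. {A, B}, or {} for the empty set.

{M}

Variables eligible for adjustment (non-descendants of L, excluding L and B): {J, M, Q}.
Backdoor paths from L to B:
  P1: L <- M -> B
  P2: L <- M -> A <- B
  P3: L <- M -> J <- Q -> B
The empty set is not sufficient: P1 (L <- M -> B) has no collider blocking it and no conditioned non-collider, so it is open.
Try {M}:
  P1: blocked at fork node M ∈ conditioning set.
  P2: blocked at fork node M ∈ conditioning set.
  P3: blocked at fork node M ∈ conditioning set.
{M} contains no descendant of L and blocks every backdoor path.
No other singleton works — e.g. {Q} leaves P1 open — so {M} is the unique smallest valid adjustment set.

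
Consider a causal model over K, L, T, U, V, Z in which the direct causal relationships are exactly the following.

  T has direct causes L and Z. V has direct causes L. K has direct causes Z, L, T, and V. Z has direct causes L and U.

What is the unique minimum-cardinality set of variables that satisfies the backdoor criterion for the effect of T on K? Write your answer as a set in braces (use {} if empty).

{L, Z}

Variables eligible for adjustment (non-descendants of T, excluding T and K): {L, U, V, Z}.
Backdoor paths from T to K:
  P1: T <- L -> Z -> K
  P2: T <- L -> V -> K
  P3: T <- L -> K
  P4: T <- Z <- L -> V -> K
  P5: T <- Z <- L -> K
  P6: T <- Z -> K
The empty set is not sufficient: P1 (T <- L -> Z -> K) has no collider blocking it and no conditioned non-collider, so it is open.
Try {L, Z}:
  P1: blocked at fork node L ∈ conditioning set.
  P2: blocked at fork node L ∈ conditioning set.
  P3: blocked at fork node L ∈ conditioning set.
  P4: blocked at chain node Z ∈ conditioning set.
  P5: blocked at chain node Z ∈ conditioning set.
  P6: blocked at fork node Z ∈ conditioning set.
{L, Z} contains no descendant of T and blocks every backdoor path.
Every element of {L, Z} is needed (dropping L leaves P2 open; dropping Z leaves P6 open), so no proper subset is valid.
Among all size-2 subsets of the eligible variables, only {L, Z} blocks every backdoor path, so it is the unique smallest valid adjustment set.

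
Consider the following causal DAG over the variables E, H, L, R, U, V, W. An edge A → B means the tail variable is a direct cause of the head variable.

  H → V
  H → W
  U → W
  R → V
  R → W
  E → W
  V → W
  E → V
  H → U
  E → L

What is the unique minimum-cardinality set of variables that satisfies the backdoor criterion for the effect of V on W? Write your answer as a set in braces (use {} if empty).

{E, H, R}

Variables eligible for adjustment (non-descendants of V, excluding V and W): {E, H, L, R, U}.
Backdoor paths from V to W:
  P1: V <- H -> U -> W
  P2: V <- H -> W
  P3: V <- E -> W
  P4: V <- R -> W
The empty set is not sufficient: P1 (V <- H -> U -> W) has no collider blocking it and no conditioned non-collider, so it is open.
Try {E, H, R}:
  P1: blocked at fork node H ∈ conditioning set.
  P2: blocked at fork node H ∈ conditioning set.
  P3: blocked at fork node E ∈ conditioning set.
  P4: blocked at fork node R ∈ conditioning set.
{E, H, R} contains no descendant of V and blocks every backdoor path.
Every element of {E, H, R} is needed (dropping E leaves P3 open; dropping H leaves P1 open; dropping R leaves P4 open), so no proper subset is valid.
Among all size-3 subsets of the eligible variables, only {E, H, R} blocks every backdoor path, so it is the unique smallest valid adjustment set.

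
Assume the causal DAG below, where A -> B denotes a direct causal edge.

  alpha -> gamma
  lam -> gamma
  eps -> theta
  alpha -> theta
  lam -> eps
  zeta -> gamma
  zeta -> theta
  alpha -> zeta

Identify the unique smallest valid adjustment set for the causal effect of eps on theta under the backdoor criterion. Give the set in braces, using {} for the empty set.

Variables eligible for adjustment (non-descendants of eps, excluding eps and theta): {alpha, gamma, lam, zeta}.
Backdoor paths from eps to theta:
  P1: eps <- lam -> gamma <- alpha -> zeta -> theta
  P2: eps <- lam -> gamma <- alpha -> theta
  P3: eps <- lam -> gamma <- zeta <- alpha -> theta
  P4: eps <- lam -> gamma <- zeta -> theta
Each backdoor path contains an unconditioned collider, so every path is already blocked with the empty conditioning set:
  P1: blocked at collider gamma (neither it nor any descendant is in the conditioning set).
  P2: blocked at collider gamma (neither it nor any descendant is in the conditioning set).
  P3: blocked at collider gamma (neither it nor any descendant is in the conditioning set).
  P4: blocked at collider gamma (neither it nor any descendant is in the conditioning set).
The empty set is therefore the unique smallest valid set.

{}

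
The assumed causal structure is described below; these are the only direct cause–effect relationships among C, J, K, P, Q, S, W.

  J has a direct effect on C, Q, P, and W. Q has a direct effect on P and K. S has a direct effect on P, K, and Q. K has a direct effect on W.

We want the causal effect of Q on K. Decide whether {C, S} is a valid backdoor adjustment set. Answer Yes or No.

Backdoor paths from Q to K (paths whose first edge points into Q):
  P1: Q <- J -> P <- S -> K
  P2: Q <- J -> W <- K
  P3: Q <- S -> P <- J -> W <- K
  P4: Q <- S -> K
Condition 1 (no descendant of Q in the set): holds — descendants of Q are {K, P, W}; none are in {C, S}.
Condition 2 (every backdoor path blocked by {C, S}):
  P1: blocked at collider P (neither it nor any descendant is in the conditioning set).
  P2: blocked at collider W (neither it nor any descendant is in the conditioning set).
  P3: blocked at fork node S ∈ conditioning set.
  P4: blocked at fork node S ∈ conditioning set.
{C, S} satisfies the backdoor criterion.

Yes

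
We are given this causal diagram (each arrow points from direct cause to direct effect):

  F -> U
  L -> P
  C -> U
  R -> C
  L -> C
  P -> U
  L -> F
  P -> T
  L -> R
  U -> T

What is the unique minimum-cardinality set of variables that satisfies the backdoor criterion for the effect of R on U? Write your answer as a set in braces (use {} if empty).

{L}

Variables eligible for adjustment (non-descendants of R, excluding R and U): {F, L, P}.
Backdoor paths from R to U:
  P1: R <- L -> F -> U
  P2: R <- L -> C -> U
  P3: R <- L -> P -> U
  P4: R <- L -> P -> T <- U
The empty set is not sufficient: P1 (R <- L -> F -> U) has no collider blocking it and no conditioned non-collider, so it is open.
Try {L}:
  P1: blocked at fork node L ∈ conditioning set.
  P2: blocked at fork node L ∈ conditioning set.
  P3: blocked at fork node L ∈ conditioning set.
  P4: blocked at fork node L ∈ conditioning set.
{L} contains no descendant of R and blocks every backdoor path.
No other singleton works — e.g. {F} leaves P2 open — so {L} is the unique smallest valid adjustment set.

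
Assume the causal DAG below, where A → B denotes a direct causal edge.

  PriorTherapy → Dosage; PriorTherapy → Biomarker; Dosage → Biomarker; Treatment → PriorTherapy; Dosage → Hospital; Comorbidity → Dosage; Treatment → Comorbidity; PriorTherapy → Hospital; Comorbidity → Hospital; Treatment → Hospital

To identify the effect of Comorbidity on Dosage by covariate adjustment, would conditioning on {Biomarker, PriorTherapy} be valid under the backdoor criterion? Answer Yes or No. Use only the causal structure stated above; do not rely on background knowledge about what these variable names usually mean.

Backdoor paths from Comorbidity to Dosage (paths whose first edge points into Comorbidity):
  P1: Comorbidity <- Treatment -> PriorTherapy -> Dosage
  P2: Comorbidity <- Treatment -> PriorTherapy -> Biomarker <- Dosage
  P3: Comorbidity <- Treatment -> PriorTherapy -> Hospital <- Dosage
  P4: Comorbidity <- Treatment -> Hospital <- PriorTherapy -> Dosage
  P5: Comorbidity <- Treatment -> Hospital <- PriorTherapy -> Biomarker <- Dosage
  P6: Comorbidity <- Treatment -> Hospital <- Dosage
Condition 1 (no descendant of Comorbidity in the set): FAILS — Biomarker is a descendant of Comorbidity.
Condition 2 (every backdoor path blocked by {Biomarker, PriorTherapy}):
  P1: blocked at chain node PriorTherapy ∈ conditioning set.
  P2: blocked at chain node PriorTherapy ∈ conditioning set.
  P3: blocked at chain node PriorTherapy ∈ conditioning set.
  P4: blocked at collider Hospital (neither it nor any descendant is in the conditioning set).
  P5: blocked at collider Hospital (neither it nor any descendant is in the conditioning set).
  P6: blocked at collider Hospital (neither it nor any descendant is in the conditioning set).
{Biomarker, PriorTherapy} does not satisfy the backdoor criterion.

No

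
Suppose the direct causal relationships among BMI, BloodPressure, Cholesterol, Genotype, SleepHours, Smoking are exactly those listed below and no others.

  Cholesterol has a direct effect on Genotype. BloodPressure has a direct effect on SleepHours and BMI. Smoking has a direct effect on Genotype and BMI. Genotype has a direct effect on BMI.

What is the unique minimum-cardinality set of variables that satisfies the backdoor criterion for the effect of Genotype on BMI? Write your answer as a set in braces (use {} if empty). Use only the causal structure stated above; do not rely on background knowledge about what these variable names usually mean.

{Smoking}

Variables eligible for adjustment (non-descendants of Genotype, excluding Genotype and BMI): {BloodPressure, Cholesterol, SleepHours, Smoking}.
Backdoor paths from Genotype to BMI:
  P1: Genotype <- Smoking -> BMI
The empty set is not sufficient: P1 (Genotype <- Smoking -> BMI) has no collider blocking it and no conditioned non-collider, so it is open.
Try {Smoking}:
  P1: blocked at fork node Smoking ∈ conditioning set.
{Smoking} contains no descendant of Genotype and blocks every backdoor path.
No other singleton works — e.g. {BloodPressure} leaves P1 open — so {Smoking} is the unique smallest valid adjustment set.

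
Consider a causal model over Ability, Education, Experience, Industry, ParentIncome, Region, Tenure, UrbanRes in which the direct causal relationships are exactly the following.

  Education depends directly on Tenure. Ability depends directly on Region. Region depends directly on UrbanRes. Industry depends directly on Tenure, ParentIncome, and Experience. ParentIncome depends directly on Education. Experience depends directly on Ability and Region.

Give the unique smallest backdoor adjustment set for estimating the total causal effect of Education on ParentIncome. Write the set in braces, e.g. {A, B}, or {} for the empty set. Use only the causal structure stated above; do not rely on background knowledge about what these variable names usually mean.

Variables eligible for adjustment (non-descendants of Education, excluding Education and ParentIncome): {Ability, Experience, Region, Tenure, UrbanRes}.
Backdoor paths from Education to ParentIncome:
  P1: Education <- Tenure -> Industry <- ParentIncome
Each backdoor path contains an unconditioned collider, so every path is already blocked with the empty conditioning set:
  P1: blocked at collider Industry (neither it nor any descendant is in the conditioning set).
The empty set is therefore the unique smallest valid set.

{}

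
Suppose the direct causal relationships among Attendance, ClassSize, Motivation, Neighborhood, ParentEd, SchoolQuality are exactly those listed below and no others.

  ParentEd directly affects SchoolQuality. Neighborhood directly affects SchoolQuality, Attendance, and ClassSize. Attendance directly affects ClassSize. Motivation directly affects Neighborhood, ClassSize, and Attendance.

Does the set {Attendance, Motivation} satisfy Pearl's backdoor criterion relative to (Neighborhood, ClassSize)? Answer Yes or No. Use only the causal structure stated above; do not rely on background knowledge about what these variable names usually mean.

No

Backdoor paths from Neighborhood to ClassSize (paths whose first edge points into Neighborhood):
  P1: Neighborhood <- Motivation -> Attendance -> ClassSize
  P2: Neighborhood <- Motivation -> ClassSize
Condition 1 (no descendant of Neighborhood in the set): FAILS — Attendance is a descendant of Neighborhood.
Condition 2 (every backdoor path blocked by {Attendance, Motivation}):
  P1: blocked at fork node Motivation ∈ conditioning set.
  P2: blocked at fork node Motivation ∈ conditioning set.
{Attendance, Motivation} does not satisfy the backdoor criterion.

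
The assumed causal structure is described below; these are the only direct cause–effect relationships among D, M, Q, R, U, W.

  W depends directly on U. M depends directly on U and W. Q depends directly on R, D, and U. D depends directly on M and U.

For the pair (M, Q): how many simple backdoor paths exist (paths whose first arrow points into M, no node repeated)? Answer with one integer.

4

A backdoor path from M to Q is any simple undirected path whose first edge points into M (i.e. leaves M via a parent).
Parents of M: {U, W}.
Enumerating:
  P1: M <- U -> D -> Q
  P2: M <- U -> Q
  P3: M <- W <- U -> D -> Q
  P4: M <- W <- U -> Q
That exhausts the simple backdoor paths. Count: 4.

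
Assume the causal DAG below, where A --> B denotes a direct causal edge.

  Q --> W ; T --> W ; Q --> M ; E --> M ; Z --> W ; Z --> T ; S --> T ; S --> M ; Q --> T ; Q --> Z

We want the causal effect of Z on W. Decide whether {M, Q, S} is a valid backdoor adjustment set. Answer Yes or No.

Yes

Backdoor paths from Z to W (paths whose first edge points into Z):
  P1: Z <- Q -> M <- S -> T -> W
  P2: Z <- Q -> T -> W
  P3: Z <- Q -> W
Condition 1 (no descendant of Z in the set): holds — descendants of Z are {T, W}; none are in {M, Q, S}.
Condition 2 (every backdoor path blocked by {M, Q, S}):
  P1: blocked at fork node Q ∈ conditioning set.
  P2: blocked at fork node Q ∈ conditioning set.
  P3: blocked at fork node Q ∈ conditioning set.
{M, Q, S} satisfies the backdoor criterion.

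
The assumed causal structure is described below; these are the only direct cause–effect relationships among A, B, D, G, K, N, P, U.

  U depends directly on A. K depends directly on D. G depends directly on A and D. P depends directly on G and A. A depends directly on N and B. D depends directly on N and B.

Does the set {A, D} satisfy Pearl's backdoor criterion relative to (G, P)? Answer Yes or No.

Backdoor paths from G to P (paths whose first edge points into G):
  P1: G <- A -> P
  P2: G <- D <- N -> A -> P
  P3: G <- D <- B -> A -> P
Condition 1 (no descendant of G in the set): holds — descendants of G are {P}; none are in {A, D}.
Condition 2 (every backdoor path blocked by {A, D}):
  P1: blocked at fork node A ∈ conditioning set.
  P2: blocked at chain node D ∈ conditioning set.
  P3: blocked at chain node D ∈ conditioning set.
{A, D} satisfies the backdoor criterion.

Yes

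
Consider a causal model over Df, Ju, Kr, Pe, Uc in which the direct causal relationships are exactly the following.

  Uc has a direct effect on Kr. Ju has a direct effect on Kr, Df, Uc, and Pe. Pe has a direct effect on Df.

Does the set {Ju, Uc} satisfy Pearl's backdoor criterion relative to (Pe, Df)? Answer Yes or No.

Yes

Backdoor paths from Pe to Df (paths whose first edge points into Pe):
  P1: Pe <- Ju -> Df
Condition 1 (no descendant of Pe in the set): holds — descendants of Pe are {Df}; none are in {Ju, Uc}.
Condition 2 (every backdoor path blocked by {Ju, Uc}):
  P1: blocked at fork node Ju ∈ conditioning set.
{Ju, Uc} satisfies the backdoor criterion.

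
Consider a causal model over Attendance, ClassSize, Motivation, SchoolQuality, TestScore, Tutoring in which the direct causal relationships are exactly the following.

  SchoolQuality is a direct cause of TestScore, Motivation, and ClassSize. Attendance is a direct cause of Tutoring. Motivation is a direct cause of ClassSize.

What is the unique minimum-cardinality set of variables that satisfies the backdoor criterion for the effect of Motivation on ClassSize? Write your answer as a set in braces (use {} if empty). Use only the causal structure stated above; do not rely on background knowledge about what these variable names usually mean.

{SchoolQuality}

Variables eligible for adjustment (non-descendants of Motivation, excluding Motivation and ClassSize): {Attendance, SchoolQuality, TestScore, Tutoring}.
Backdoor paths from Motivation to ClassSize:
  P1: Motivation <- SchoolQuality -> ClassSize
The empty set is not sufficient: P1 (Motivation <- SchoolQuality -> ClassSize) has no collider blocking it and no conditioned non-collider, so it is open.
Try {SchoolQuality}:
  P1: blocked at fork node SchoolQuality ∈ conditioning set.
{SchoolQuality} contains no descendant of Motivation and blocks every backdoor path.
No other singleton works — e.g. {Attendance} leaves P1 open — so {SchoolQuality} is the unique smallest valid adjustment set.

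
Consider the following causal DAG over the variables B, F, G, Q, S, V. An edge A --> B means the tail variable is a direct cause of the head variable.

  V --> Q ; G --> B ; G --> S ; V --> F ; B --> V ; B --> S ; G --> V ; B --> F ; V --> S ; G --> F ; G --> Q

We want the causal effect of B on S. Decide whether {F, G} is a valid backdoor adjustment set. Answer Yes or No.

Backdoor paths from B to S (paths whose first edge points into B):
  P1: B <- G -> V -> S
  P2: B <- G -> S
  P3: B <- G -> F <- V -> S
  P4: B <- G -> Q <- V -> S
Condition 1 (no descendant of B in the set): FAILS — F is a descendant of B.
Condition 2 (every backdoor path blocked by {F, G}):
  P1: blocked at fork node G ∈ conditioning set.
  P2: blocked at fork node G ∈ conditioning set.
  P3: blocked at fork node G ∈ conditioning set.
  P4: blocked at fork node G ∈ conditioning set.
{F, G} does not satisfy the backdoor criterion.

No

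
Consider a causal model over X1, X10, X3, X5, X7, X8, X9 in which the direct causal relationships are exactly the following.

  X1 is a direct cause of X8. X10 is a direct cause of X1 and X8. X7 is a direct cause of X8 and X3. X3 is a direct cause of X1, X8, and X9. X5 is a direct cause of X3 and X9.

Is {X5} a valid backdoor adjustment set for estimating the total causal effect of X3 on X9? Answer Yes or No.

Yes

Backdoor paths from X3 to X9 (paths whose first edge points into X3):
  P1: X3 <- X5 -> X9
Condition 1 (no descendant of X3 in the set): holds — descendants of X3 are {X1, X8, X9}; none are in {X5}.
Condition 2 (every backdoor path blocked by {X5}):
  P1: blocked at fork node X5 ∈ conditioning set.
{X5} satisfies the backdoor criterion.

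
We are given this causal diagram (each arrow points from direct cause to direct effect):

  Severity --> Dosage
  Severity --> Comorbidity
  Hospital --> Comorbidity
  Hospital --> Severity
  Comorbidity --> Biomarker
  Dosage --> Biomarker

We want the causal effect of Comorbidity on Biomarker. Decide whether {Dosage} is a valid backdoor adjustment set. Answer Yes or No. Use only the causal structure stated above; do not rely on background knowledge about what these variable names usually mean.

Backdoor paths from Comorbidity to Biomarker (paths whose first edge points into Comorbidity):
  P1: Comorbidity <- Hospital -> Severity -> Dosage -> Biomarker
  P2: Comorbidity <- Severity -> Dosage -> Biomarker
Condition 1 (no descendant of Comorbidity in the set): holds — descendants of Comorbidity are {Biomarker}; none are in {Dosage}.
Condition 2 (every backdoor path blocked by {Dosage}):
  P1: blocked at chain node Dosage ∈ conditioning set.
  P2: blocked at chain node Dosage ∈ conditioning set.
{Dosage} satisfies the backdoor criterion.

Yes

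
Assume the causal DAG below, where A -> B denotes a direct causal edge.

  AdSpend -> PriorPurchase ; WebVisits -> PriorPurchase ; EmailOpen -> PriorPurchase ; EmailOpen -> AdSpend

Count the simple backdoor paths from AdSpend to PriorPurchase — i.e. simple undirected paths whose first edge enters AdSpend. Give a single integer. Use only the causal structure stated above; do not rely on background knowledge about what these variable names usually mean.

1

A backdoor path from AdSpend to PriorPurchase is any simple undirected path whose first edge points into AdSpend (i.e. leaves AdSpend via a parent).
Parents of AdSpend: {EmailOpen}.
Enumerating:
  P1: AdSpend <- EmailOpen -> PriorPurchase
That exhausts the simple backdoor paths. Count: 1.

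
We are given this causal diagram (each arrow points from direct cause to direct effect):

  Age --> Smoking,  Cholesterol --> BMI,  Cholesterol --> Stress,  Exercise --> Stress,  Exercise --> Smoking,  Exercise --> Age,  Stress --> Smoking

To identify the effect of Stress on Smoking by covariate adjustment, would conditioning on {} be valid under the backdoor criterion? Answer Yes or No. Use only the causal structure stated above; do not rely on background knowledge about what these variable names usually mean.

Backdoor paths from Stress to Smoking (paths whose first edge points into Stress):
  P1: Stress <- Exercise -> Age -> Smoking
  P2: Stress <- Exercise -> Smoking
Condition 1 (no descendant of Stress in the set): holds — descendants of Stress are {Smoking}; none are in {}.
Condition 2 (every backdoor path blocked by {}):
  P1: open — no interior node is in the conditioning set.
  P2: open — no interior node is in the conditioning set.
{} does not satisfy the backdoor criterion.

No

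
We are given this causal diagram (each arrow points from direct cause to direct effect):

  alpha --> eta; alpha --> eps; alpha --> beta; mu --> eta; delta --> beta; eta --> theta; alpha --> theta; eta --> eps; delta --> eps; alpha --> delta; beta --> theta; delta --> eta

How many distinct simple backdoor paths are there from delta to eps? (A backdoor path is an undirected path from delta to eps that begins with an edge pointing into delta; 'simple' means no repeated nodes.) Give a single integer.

4

A backdoor path from delta to eps is any simple undirected path whose first edge points into delta (i.e. leaves delta via a parent).
Parents of delta: {alpha}.
Enumerating:
  P1: delta <- alpha -> beta -> theta <- eta -> eps
  P2: delta <- alpha -> eta -> eps
  P3: delta <- alpha -> eps
  P4: delta <- alpha -> theta <- eta -> eps
That exhausts the simple backdoor paths. Count: 4.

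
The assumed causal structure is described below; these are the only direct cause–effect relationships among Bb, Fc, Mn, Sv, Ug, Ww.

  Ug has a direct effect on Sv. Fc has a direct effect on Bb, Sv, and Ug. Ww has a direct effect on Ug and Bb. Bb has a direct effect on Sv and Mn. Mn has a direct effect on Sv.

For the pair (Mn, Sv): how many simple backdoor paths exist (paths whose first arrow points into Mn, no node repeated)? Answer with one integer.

A backdoor path from Mn to Sv is any simple undirected path whose first edge points into Mn (i.e. leaves Mn via a parent).
Parents of Mn: {Bb}.
Enumerating:
  P1: Mn <- Bb <- Ww -> Ug <- Fc -> Sv
  P2: Mn <- Bb <- Ww -> Ug -> Sv
  P3: Mn <- Bb <- Fc -> Ug -> Sv
  P4: Mn <- Bb <- Fc -> Sv
  P5: Mn <- Bb -> Sv
That exhausts the simple backdoor paths. Count: 5.

5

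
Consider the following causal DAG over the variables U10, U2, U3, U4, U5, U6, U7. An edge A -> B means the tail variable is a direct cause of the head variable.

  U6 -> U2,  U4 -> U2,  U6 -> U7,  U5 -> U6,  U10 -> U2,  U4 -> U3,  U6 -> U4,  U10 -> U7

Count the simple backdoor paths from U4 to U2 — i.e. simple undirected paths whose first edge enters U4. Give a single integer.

2

A backdoor path from U4 to U2 is any simple undirected path whose first edge points into U4 (i.e. leaves U4 via a parent).
Parents of U4: {U6}.
Enumerating:
  P1: U4 <- U6 -> U2
  P2: U4 <- U6 -> U7 <- U10 -> U2
That exhausts the simple backdoor paths. Count: 2.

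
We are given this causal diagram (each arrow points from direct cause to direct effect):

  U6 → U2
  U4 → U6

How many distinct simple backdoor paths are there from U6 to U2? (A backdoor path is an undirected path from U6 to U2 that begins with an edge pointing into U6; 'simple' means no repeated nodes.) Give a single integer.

A backdoor path from U6 to U2 is any simple undirected path whose first edge points into U6 (i.e. leaves U6 via a parent).
Parents of U6: {U4}.
No simple path from any parent of U6 reaches U2 without revisiting U6, so there are no backdoor paths.

0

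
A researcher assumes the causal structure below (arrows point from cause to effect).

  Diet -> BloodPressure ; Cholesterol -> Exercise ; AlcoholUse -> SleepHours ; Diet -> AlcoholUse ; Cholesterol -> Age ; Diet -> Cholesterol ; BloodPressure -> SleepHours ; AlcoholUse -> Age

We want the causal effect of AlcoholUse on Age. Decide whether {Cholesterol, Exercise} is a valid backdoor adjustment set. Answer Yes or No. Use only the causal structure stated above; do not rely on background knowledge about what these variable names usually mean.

Backdoor paths from AlcoholUse to Age (paths whose first edge points into AlcoholUse):
  P1: AlcoholUse <- Diet -> Cholesterol -> Age
Condition 1 (no descendant of AlcoholUse in the set): holds — descendants of AlcoholUse are {Age, SleepHours}; none are in {Cholesterol, Exercise}.
Condition 2 (every backdoor path blocked by {Cholesterol, Exercise}):
  P1: blocked at chain node Cholesterol ∈ conditioning set.
{Cholesterol, Exercise} satisfies the backdoor criterion.

Yes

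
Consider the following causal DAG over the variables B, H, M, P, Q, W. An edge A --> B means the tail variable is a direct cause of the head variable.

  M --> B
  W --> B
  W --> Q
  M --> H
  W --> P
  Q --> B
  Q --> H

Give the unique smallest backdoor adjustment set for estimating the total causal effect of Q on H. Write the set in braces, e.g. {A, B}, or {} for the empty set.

{}

Variables eligible for adjustment (non-descendants of Q, excluding Q and H): {M, P, W}.
Backdoor paths from Q to H:
  P1: Q <- W -> B <- M -> H
Each backdoor path contains an unconditioned collider, so every path is already blocked with the empty conditioning set:
  P1: blocked at collider B (neither it nor any descendant is in the conditioning set).
The empty set is therefore the unique smallest valid set.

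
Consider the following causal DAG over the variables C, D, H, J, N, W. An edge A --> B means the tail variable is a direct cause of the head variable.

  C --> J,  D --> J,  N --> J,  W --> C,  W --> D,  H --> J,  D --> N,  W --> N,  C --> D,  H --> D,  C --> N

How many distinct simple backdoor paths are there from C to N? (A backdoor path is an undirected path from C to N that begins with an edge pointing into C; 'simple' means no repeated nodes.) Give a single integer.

A backdoor path from C to N is any simple undirected path whose first edge points into C (i.e. leaves C via a parent).
Parents of C: {W}.
Enumerating:
  P1: C <- W -> D <- H -> J <- N
  P2: C <- W -> D -> N
  P3: C <- W -> D -> J <- N
  P4: C <- W -> N
That exhausts the simple backdoor paths. Count: 4.

4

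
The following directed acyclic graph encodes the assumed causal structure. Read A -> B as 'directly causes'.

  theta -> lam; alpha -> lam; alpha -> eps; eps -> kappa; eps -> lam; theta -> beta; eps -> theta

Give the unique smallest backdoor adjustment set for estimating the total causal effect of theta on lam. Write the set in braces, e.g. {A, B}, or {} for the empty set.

Variables eligible for adjustment (non-descendants of theta, excluding theta and lam): {alpha, eps, kappa}.
Backdoor paths from theta to lam:
  P1: theta <- eps <- alpha -> lam
  P2: theta <- eps -> lam
The empty set is not sufficient: P1 (theta <- eps <- alpha -> lam) has no collider blocking it and no conditioned non-collider, so it is open.
Try {eps}:
  P1: blocked at chain node eps ∈ conditioning set.
  P2: blocked at fork node eps ∈ conditioning set.
{eps} contains no descendant of theta and blocks every backdoor path.
No other singleton works — e.g. {alpha} leaves P2 open — so {eps} is the unique smallest valid adjustment set.

{eps}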